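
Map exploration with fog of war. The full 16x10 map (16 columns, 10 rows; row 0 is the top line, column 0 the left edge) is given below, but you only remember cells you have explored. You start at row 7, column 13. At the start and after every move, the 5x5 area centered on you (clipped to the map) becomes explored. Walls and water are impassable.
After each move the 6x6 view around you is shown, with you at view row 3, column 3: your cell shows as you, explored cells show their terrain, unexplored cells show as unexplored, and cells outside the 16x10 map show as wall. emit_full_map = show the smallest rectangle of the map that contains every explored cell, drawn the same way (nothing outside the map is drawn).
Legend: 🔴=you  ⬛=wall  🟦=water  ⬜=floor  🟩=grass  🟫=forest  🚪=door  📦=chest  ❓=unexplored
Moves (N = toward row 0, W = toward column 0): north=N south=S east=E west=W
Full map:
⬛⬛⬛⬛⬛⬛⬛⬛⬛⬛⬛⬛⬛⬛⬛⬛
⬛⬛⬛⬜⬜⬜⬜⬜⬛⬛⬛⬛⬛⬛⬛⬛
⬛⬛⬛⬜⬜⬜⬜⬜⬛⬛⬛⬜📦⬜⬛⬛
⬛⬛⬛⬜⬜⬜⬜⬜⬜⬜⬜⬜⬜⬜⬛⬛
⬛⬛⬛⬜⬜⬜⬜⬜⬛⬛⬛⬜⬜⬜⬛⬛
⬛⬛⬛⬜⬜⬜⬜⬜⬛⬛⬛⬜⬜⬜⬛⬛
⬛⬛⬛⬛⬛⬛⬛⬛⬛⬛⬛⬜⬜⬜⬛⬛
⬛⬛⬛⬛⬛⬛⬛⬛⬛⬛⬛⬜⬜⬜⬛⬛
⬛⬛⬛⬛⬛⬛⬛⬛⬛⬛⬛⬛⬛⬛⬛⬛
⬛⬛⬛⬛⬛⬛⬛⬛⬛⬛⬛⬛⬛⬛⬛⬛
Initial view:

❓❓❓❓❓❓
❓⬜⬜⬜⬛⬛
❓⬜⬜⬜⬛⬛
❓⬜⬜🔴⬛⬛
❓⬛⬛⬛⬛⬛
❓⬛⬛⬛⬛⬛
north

❓❓❓❓❓❓
❓⬜⬜⬜⬛⬛
❓⬜⬜⬜⬛⬛
❓⬜⬜🔴⬛⬛
❓⬜⬜⬜⬛⬛
❓⬛⬛⬛⬛⬛

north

❓❓❓❓❓❓
❓⬜⬜⬜⬛⬛
❓⬜⬜⬜⬛⬛
❓⬜⬜🔴⬛⬛
❓⬜⬜⬜⬛⬛
❓⬜⬜⬜⬛⬛

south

❓⬜⬜⬜⬛⬛
❓⬜⬜⬜⬛⬛
❓⬜⬜⬜⬛⬛
❓⬜⬜🔴⬛⬛
❓⬜⬜⬜⬛⬛
❓⬛⬛⬛⬛⬛

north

❓❓❓❓❓❓
❓⬜⬜⬜⬛⬛
❓⬜⬜⬜⬛⬛
❓⬜⬜🔴⬛⬛
❓⬜⬜⬜⬛⬛
❓⬜⬜⬜⬛⬛

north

❓❓❓❓❓❓
❓⬜📦⬜⬛⬛
❓⬜⬜⬜⬛⬛
❓⬜⬜🔴⬛⬛
❓⬜⬜⬜⬛⬛
❓⬜⬜⬜⬛⬛

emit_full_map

⬜📦⬜⬛⬛
⬜⬜⬜⬛⬛
⬜⬜🔴⬛⬛
⬜⬜⬜⬛⬛
⬜⬜⬜⬛⬛
⬜⬜⬜⬛⬛
⬛⬛⬛⬛⬛
⬛⬛⬛⬛⬛

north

❓❓❓❓❓❓
❓⬛⬛⬛⬛⬛
❓⬜📦⬜⬛⬛
❓⬜⬜🔴⬛⬛
❓⬜⬜⬜⬛⬛
❓⬜⬜⬜⬛⬛

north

⬛⬛⬛⬛⬛⬛
❓⬛⬛⬛⬛⬛
❓⬛⬛⬛⬛⬛
❓⬜📦🔴⬛⬛
❓⬜⬜⬜⬛⬛
❓⬜⬜⬜⬛⬛

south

❓⬛⬛⬛⬛⬛
❓⬛⬛⬛⬛⬛
❓⬜📦⬜⬛⬛
❓⬜⬜🔴⬛⬛
❓⬜⬜⬜⬛⬛
❓⬜⬜⬜⬛⬛

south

❓⬛⬛⬛⬛⬛
❓⬜📦⬜⬛⬛
❓⬜⬜⬜⬛⬛
❓⬜⬜🔴⬛⬛
❓⬜⬜⬜⬛⬛
❓⬜⬜⬜⬛⬛

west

❓❓⬛⬛⬛⬛
❓⬛⬜📦⬜⬛
❓⬜⬜⬜⬜⬛
❓⬛⬜🔴⬜⬛
❓⬛⬜⬜⬜⬛
❓⬛⬜⬜⬜⬛

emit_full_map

❓⬛⬛⬛⬛⬛
❓⬛⬛⬛⬛⬛
⬛⬜📦⬜⬛⬛
⬜⬜⬜⬜⬛⬛
⬛⬜🔴⬜⬛⬛
⬛⬜⬜⬜⬛⬛
⬛⬜⬜⬜⬛⬛
❓⬜⬜⬜⬛⬛
❓⬛⬛⬛⬛⬛
❓⬛⬛⬛⬛⬛

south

❓⬛⬜📦⬜⬛
❓⬜⬜⬜⬜⬛
❓⬛⬜⬜⬜⬛
❓⬛⬜🔴⬜⬛
❓⬛⬜⬜⬜⬛
❓⬛⬜⬜⬜⬛

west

❓❓⬛⬜📦⬜
❓⬜⬜⬜⬜⬜
❓⬛⬛⬜⬜⬜
❓⬛⬛🔴⬜⬜
❓⬛⬛⬜⬜⬜
❓⬛⬛⬜⬜⬜

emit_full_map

❓❓⬛⬛⬛⬛⬛
❓❓⬛⬛⬛⬛⬛
❓⬛⬜📦⬜⬛⬛
⬜⬜⬜⬜⬜⬛⬛
⬛⬛⬜⬜⬜⬛⬛
⬛⬛🔴⬜⬜⬛⬛
⬛⬛⬜⬜⬜⬛⬛
⬛⬛⬜⬜⬜⬛⬛
❓❓⬛⬛⬛⬛⬛
❓❓⬛⬛⬛⬛⬛


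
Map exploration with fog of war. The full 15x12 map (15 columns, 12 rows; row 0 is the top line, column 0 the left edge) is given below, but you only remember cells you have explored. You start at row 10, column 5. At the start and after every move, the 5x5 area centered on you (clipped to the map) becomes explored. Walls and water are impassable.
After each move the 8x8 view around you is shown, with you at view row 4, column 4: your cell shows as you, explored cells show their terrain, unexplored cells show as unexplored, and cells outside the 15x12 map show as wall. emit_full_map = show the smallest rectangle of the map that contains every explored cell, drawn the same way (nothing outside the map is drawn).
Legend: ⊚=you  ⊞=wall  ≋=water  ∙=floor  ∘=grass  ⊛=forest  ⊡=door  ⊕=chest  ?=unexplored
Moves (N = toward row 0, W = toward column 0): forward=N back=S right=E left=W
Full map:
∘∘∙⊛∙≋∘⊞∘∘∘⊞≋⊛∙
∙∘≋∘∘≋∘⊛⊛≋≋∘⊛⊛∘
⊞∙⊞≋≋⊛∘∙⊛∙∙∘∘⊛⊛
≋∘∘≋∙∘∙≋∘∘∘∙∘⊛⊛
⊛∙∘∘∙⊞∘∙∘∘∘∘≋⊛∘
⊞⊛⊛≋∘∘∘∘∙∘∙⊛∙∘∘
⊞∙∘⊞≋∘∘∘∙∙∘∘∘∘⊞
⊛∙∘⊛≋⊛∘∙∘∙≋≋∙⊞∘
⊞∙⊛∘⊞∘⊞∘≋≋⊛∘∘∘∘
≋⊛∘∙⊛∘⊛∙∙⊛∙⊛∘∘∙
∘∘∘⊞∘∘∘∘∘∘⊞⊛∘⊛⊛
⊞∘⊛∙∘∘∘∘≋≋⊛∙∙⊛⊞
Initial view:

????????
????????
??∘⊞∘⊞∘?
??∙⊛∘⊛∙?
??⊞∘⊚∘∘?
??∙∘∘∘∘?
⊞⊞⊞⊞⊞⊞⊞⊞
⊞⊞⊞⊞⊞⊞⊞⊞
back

????????
??∘⊞∘⊞∘?
??∙⊛∘⊛∙?
??⊞∘∘∘∘?
??∙∘⊚∘∘?
⊞⊞⊞⊞⊞⊞⊞⊞
⊞⊞⊞⊞⊞⊞⊞⊞
⊞⊞⊞⊞⊞⊞⊞⊞

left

????????
???∘⊞∘⊞∘
??∘∙⊛∘⊛∙
??∘⊞∘∘∘∘
??⊛∙⊚∘∘∘
⊞⊞⊞⊞⊞⊞⊞⊞
⊞⊞⊞⊞⊞⊞⊞⊞
⊞⊞⊞⊞⊞⊞⊞⊞

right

????????
??∘⊞∘⊞∘?
?∘∙⊛∘⊛∙?
?∘⊞∘∘∘∘?
?⊛∙∘⊚∘∘?
⊞⊞⊞⊞⊞⊞⊞⊞
⊞⊞⊞⊞⊞⊞⊞⊞
⊞⊞⊞⊞⊞⊞⊞⊞

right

????????
?∘⊞∘⊞∘??
∘∙⊛∘⊛∙∙?
∘⊞∘∘∘∘∘?
⊛∙∘∘⊚∘≋?
⊞⊞⊞⊞⊞⊞⊞⊞
⊞⊞⊞⊞⊞⊞⊞⊞
⊞⊞⊞⊞⊞⊞⊞⊞

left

????????
??∘⊞∘⊞∘?
?∘∙⊛∘⊛∙∙
?∘⊞∘∘∘∘∘
?⊛∙∘⊚∘∘≋
⊞⊞⊞⊞⊞⊞⊞⊞
⊞⊞⊞⊞⊞⊞⊞⊞
⊞⊞⊞⊞⊞⊞⊞⊞

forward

????????
????????
??∘⊞∘⊞∘?
?∘∙⊛∘⊛∙∙
?∘⊞∘⊚∘∘∘
?⊛∙∘∘∘∘≋
⊞⊞⊞⊞⊞⊞⊞⊞
⊞⊞⊞⊞⊞⊞⊞⊞

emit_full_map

?∘⊞∘⊞∘?
∘∙⊛∘⊛∙∙
∘⊞∘⊚∘∘∘
⊛∙∘∘∘∘≋

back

????????
??∘⊞∘⊞∘?
?∘∙⊛∘⊛∙∙
?∘⊞∘∘∘∘∘
?⊛∙∘⊚∘∘≋
⊞⊞⊞⊞⊞⊞⊞⊞
⊞⊞⊞⊞⊞⊞⊞⊞
⊞⊞⊞⊞⊞⊞⊞⊞

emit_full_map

?∘⊞∘⊞∘?
∘∙⊛∘⊛∙∙
∘⊞∘∘∘∘∘
⊛∙∘⊚∘∘≋


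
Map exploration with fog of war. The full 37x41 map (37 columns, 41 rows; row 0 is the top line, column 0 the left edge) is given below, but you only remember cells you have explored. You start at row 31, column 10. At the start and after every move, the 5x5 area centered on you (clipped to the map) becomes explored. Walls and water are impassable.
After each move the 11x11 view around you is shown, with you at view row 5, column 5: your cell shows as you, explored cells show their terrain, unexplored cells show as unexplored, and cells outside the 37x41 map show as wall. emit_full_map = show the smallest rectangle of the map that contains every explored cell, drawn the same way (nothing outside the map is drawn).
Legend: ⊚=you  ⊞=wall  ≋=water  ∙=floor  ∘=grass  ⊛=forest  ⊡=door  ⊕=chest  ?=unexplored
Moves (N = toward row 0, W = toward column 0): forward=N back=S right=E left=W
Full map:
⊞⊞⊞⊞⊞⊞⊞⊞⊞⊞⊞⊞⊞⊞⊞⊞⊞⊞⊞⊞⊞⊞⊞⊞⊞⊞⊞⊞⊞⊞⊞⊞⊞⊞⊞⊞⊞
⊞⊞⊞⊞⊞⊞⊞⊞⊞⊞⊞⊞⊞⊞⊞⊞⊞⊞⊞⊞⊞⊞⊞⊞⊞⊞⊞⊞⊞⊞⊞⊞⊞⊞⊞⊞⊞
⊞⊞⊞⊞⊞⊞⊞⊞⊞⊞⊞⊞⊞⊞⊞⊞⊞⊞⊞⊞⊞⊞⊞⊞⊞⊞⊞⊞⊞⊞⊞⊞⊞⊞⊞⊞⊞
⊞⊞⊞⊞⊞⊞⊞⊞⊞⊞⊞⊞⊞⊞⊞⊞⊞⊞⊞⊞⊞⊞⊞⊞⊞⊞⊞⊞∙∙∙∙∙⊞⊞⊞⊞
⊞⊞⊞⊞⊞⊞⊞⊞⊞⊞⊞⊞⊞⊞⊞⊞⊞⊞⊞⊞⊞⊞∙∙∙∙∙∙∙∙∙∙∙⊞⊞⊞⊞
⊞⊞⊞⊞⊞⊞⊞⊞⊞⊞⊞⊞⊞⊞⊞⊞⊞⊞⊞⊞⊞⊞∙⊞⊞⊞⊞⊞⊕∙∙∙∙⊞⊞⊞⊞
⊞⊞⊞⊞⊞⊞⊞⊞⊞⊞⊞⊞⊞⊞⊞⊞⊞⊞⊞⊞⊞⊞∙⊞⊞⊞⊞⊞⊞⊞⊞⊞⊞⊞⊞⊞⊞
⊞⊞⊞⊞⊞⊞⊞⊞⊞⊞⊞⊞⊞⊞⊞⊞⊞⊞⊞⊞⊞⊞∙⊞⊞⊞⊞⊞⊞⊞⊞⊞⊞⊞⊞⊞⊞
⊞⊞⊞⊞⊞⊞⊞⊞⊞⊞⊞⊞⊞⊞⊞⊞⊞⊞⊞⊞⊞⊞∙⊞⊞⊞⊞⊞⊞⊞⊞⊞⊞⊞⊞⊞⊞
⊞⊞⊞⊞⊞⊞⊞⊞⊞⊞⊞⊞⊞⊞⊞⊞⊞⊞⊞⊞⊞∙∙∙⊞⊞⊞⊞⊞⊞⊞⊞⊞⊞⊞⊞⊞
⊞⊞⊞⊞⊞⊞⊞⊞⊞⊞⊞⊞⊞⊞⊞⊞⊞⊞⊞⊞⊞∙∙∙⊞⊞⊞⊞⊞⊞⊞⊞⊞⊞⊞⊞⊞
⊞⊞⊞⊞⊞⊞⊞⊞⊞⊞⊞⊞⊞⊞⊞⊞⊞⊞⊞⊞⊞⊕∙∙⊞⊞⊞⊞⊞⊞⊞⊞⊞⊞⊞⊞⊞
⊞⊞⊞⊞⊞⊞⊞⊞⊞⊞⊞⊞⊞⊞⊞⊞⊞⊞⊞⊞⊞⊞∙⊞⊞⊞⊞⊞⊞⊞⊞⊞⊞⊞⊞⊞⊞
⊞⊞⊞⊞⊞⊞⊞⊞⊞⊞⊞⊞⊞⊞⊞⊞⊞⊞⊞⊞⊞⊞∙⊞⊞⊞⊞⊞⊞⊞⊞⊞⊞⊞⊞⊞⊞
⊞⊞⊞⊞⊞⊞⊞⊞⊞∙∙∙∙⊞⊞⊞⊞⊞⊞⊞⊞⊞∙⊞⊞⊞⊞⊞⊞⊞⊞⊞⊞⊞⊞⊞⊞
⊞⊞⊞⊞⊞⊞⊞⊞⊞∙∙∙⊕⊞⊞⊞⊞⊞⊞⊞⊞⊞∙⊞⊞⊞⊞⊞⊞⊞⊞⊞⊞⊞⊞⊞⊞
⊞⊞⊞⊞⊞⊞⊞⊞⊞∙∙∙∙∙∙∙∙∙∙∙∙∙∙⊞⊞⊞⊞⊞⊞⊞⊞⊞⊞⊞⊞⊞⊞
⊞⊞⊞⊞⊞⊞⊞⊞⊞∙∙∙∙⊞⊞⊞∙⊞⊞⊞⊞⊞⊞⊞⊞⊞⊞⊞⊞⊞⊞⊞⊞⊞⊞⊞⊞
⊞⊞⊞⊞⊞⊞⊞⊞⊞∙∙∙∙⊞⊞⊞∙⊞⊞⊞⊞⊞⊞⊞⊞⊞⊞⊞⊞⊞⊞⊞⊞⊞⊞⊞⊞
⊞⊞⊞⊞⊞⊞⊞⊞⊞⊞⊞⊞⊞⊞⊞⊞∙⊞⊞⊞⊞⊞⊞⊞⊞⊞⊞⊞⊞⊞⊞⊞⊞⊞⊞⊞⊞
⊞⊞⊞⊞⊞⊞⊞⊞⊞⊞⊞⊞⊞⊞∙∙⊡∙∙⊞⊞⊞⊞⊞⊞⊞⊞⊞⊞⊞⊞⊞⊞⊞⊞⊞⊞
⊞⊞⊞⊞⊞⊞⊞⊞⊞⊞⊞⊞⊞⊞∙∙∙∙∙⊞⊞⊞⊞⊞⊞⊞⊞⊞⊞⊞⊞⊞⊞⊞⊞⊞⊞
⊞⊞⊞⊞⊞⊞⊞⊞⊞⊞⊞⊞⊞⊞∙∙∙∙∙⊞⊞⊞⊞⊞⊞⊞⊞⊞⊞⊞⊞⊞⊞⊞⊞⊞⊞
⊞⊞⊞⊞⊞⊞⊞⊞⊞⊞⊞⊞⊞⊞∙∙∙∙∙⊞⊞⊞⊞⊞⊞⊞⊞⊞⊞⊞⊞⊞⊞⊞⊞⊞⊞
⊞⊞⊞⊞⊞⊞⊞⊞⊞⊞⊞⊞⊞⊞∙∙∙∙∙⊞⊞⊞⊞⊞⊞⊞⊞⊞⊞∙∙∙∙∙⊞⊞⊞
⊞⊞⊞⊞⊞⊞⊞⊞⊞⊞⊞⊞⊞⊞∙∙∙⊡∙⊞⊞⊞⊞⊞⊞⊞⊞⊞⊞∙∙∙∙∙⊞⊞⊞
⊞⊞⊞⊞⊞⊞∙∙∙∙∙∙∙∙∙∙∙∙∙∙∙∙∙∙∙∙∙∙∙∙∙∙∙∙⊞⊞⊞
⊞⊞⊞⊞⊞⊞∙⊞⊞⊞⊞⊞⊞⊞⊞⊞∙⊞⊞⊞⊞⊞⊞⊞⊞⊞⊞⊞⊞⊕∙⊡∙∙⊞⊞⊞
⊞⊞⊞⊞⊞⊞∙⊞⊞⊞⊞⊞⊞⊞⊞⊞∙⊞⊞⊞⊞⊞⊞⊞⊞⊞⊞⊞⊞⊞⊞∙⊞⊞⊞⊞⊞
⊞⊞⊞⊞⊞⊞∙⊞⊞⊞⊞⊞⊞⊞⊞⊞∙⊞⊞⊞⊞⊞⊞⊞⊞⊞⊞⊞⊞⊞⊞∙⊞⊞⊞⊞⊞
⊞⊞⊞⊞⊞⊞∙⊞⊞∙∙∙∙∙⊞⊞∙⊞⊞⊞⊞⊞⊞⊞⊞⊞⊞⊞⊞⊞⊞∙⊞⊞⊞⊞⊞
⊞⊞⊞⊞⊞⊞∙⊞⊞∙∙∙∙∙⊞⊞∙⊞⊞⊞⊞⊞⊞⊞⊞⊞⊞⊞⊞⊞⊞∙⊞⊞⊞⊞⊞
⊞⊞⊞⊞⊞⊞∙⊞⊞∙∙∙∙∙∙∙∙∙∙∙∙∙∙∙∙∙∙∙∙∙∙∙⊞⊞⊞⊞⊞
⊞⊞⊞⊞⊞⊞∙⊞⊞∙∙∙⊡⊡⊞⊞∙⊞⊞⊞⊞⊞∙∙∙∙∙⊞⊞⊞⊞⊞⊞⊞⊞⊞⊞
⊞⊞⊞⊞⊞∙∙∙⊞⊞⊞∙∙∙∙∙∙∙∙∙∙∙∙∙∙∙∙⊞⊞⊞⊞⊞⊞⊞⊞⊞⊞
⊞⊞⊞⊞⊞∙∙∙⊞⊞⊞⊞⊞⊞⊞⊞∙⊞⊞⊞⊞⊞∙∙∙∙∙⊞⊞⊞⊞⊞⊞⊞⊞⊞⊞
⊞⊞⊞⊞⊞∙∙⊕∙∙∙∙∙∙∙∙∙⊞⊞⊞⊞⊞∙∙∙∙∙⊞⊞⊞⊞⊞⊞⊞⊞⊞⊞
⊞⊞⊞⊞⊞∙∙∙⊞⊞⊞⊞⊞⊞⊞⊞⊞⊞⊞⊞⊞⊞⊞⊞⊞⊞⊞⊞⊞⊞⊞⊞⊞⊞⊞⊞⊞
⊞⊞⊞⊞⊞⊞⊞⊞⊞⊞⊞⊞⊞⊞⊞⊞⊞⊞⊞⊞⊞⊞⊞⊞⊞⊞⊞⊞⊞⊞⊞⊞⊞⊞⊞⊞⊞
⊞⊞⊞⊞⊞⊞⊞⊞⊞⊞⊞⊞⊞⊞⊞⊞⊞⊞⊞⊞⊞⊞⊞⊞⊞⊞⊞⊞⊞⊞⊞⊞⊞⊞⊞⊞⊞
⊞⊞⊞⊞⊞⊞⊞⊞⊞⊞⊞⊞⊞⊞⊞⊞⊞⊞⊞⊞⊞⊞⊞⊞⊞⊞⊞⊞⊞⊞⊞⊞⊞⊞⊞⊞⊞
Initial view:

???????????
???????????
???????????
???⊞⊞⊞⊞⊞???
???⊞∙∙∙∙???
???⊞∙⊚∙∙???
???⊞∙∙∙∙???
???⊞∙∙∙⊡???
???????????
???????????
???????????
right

???????????
???????????
???????????
??⊞⊞⊞⊞⊞⊞???
??⊞∙∙∙∙∙???
??⊞∙∙⊚∙∙???
??⊞∙∙∙∙∙???
??⊞∙∙∙⊡⊡???
???????????
???????????
???????????

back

???????????
???????????
??⊞⊞⊞⊞⊞⊞???
??⊞∙∙∙∙∙???
??⊞∙∙∙∙∙???
??⊞∙∙⊚∙∙???
??⊞∙∙∙⊡⊡???
???⊞⊞∙∙∙???
???????????
???????????
???????????

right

???????????
???????????
?⊞⊞⊞⊞⊞⊞????
?⊞∙∙∙∙∙⊞???
?⊞∙∙∙∙∙⊞???
?⊞∙∙∙⊚∙∙???
?⊞∙∙∙⊡⊡⊞???
??⊞⊞∙∙∙∙???
???????????
???????????
???????????

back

???????????
?⊞⊞⊞⊞⊞⊞????
?⊞∙∙∙∙∙⊞???
?⊞∙∙∙∙∙⊞???
?⊞∙∙∙∙∙∙???
?⊞∙∙∙⊚⊡⊞???
??⊞⊞∙∙∙∙???
???⊞⊞⊞⊞⊞???
???????????
???????????
???????????

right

???????????
⊞⊞⊞⊞⊞⊞?????
⊞∙∙∙∙∙⊞????
⊞∙∙∙∙∙⊞⊞???
⊞∙∙∙∙∙∙∙???
⊞∙∙∙⊡⊚⊞⊞???
?⊞⊞∙∙∙∙∙???
??⊞⊞⊞⊞⊞⊞???
???????????
???????????
???????????

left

???????????
?⊞⊞⊞⊞⊞⊞????
?⊞∙∙∙∙∙⊞???
?⊞∙∙∙∙∙⊞⊞??
?⊞∙∙∙∙∙∙∙??
?⊞∙∙∙⊚⊡⊞⊞??
??⊞⊞∙∙∙∙∙??
???⊞⊞⊞⊞⊞⊞??
???????????
???????????
???????????

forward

???????????
???????????
?⊞⊞⊞⊞⊞⊞????
?⊞∙∙∙∙∙⊞???
?⊞∙∙∙∙∙⊞⊞??
?⊞∙∙∙⊚∙∙∙??
?⊞∙∙∙⊡⊡⊞⊞??
??⊞⊞∙∙∙∙∙??
???⊞⊞⊞⊞⊞⊞??
???????????
???????????

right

???????????
???????????
⊞⊞⊞⊞⊞⊞?????
⊞∙∙∙∙∙⊞⊞???
⊞∙∙∙∙∙⊞⊞???
⊞∙∙∙∙⊚∙∙???
⊞∙∙∙⊡⊡⊞⊞???
?⊞⊞∙∙∙∙∙???
??⊞⊞⊞⊞⊞⊞???
???????????
???????????

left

???????????
???????????
?⊞⊞⊞⊞⊞⊞????
?⊞∙∙∙∙∙⊞⊞??
?⊞∙∙∙∙∙⊞⊞??
?⊞∙∙∙⊚∙∙∙??
?⊞∙∙∙⊡⊡⊞⊞??
??⊞⊞∙∙∙∙∙??
???⊞⊞⊞⊞⊞⊞??
???????????
???????????

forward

???????????
???????????
???????????
?⊞⊞⊞⊞⊞⊞⊞???
?⊞∙∙∙∙∙⊞⊞??
?⊞∙∙∙⊚∙⊞⊞??
?⊞∙∙∙∙∙∙∙??
?⊞∙∙∙⊡⊡⊞⊞??
??⊞⊞∙∙∙∙∙??
???⊞⊞⊞⊞⊞⊞??
???????????

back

???????????
???????????
?⊞⊞⊞⊞⊞⊞⊞???
?⊞∙∙∙∙∙⊞⊞??
?⊞∙∙∙∙∙⊞⊞??
?⊞∙∙∙⊚∙∙∙??
?⊞∙∙∙⊡⊡⊞⊞??
??⊞⊞∙∙∙∙∙??
???⊞⊞⊞⊞⊞⊞??
???????????
???????????

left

???????????
???????????
??⊞⊞⊞⊞⊞⊞⊞??
??⊞∙∙∙∙∙⊞⊞?
??⊞∙∙∙∙∙⊞⊞?
??⊞∙∙⊚∙∙∙∙?
??⊞∙∙∙⊡⊡⊞⊞?
???⊞⊞∙∙∙∙∙?
????⊞⊞⊞⊞⊞⊞?
???????????
???????????

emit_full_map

⊞⊞⊞⊞⊞⊞⊞?
⊞∙∙∙∙∙⊞⊞
⊞∙∙∙∙∙⊞⊞
⊞∙∙⊚∙∙∙∙
⊞∙∙∙⊡⊡⊞⊞
?⊞⊞∙∙∙∙∙
??⊞⊞⊞⊞⊞⊞

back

???????????
??⊞⊞⊞⊞⊞⊞⊞??
??⊞∙∙∙∙∙⊞⊞?
??⊞∙∙∙∙∙⊞⊞?
??⊞∙∙∙∙∙∙∙?
??⊞∙∙⊚⊡⊡⊞⊞?
???⊞⊞∙∙∙∙∙?
???⊞⊞⊞⊞⊞⊞⊞?
???????????
???????????
???????????

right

???????????
?⊞⊞⊞⊞⊞⊞⊞???
?⊞∙∙∙∙∙⊞⊞??
?⊞∙∙∙∙∙⊞⊞??
?⊞∙∙∙∙∙∙∙??
?⊞∙∙∙⊚⊡⊞⊞??
??⊞⊞∙∙∙∙∙??
??⊞⊞⊞⊞⊞⊞⊞??
???????????
???????????
???????????

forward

???????????
???????????
?⊞⊞⊞⊞⊞⊞⊞???
?⊞∙∙∙∙∙⊞⊞??
?⊞∙∙∙∙∙⊞⊞??
?⊞∙∙∙⊚∙∙∙??
?⊞∙∙∙⊡⊡⊞⊞??
??⊞⊞∙∙∙∙∙??
??⊞⊞⊞⊞⊞⊞⊞??
???????????
???????????

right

???????????
???????????
⊞⊞⊞⊞⊞⊞⊞????
⊞∙∙∙∙∙⊞⊞???
⊞∙∙∙∙∙⊞⊞???
⊞∙∙∙∙⊚∙∙???
⊞∙∙∙⊡⊡⊞⊞???
?⊞⊞∙∙∙∙∙???
?⊞⊞⊞⊞⊞⊞⊞???
???????????
???????????

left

???????????
???????????
?⊞⊞⊞⊞⊞⊞⊞???
?⊞∙∙∙∙∙⊞⊞??
?⊞∙∙∙∙∙⊞⊞??
?⊞∙∙∙⊚∙∙∙??
?⊞∙∙∙⊡⊡⊞⊞??
??⊞⊞∙∙∙∙∙??
??⊞⊞⊞⊞⊞⊞⊞??
???????????
???????????

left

???????????
???????????
??⊞⊞⊞⊞⊞⊞⊞??
??⊞∙∙∙∙∙⊞⊞?
??⊞∙∙∙∙∙⊞⊞?
??⊞∙∙⊚∙∙∙∙?
??⊞∙∙∙⊡⊡⊞⊞?
???⊞⊞∙∙∙∙∙?
???⊞⊞⊞⊞⊞⊞⊞?
???????????
???????????

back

???????????
??⊞⊞⊞⊞⊞⊞⊞??
??⊞∙∙∙∙∙⊞⊞?
??⊞∙∙∙∙∙⊞⊞?
??⊞∙∙∙∙∙∙∙?
??⊞∙∙⊚⊡⊡⊞⊞?
???⊞⊞∙∙∙∙∙?
???⊞⊞⊞⊞⊞⊞⊞?
???????????
???????????
???????????

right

???????????
?⊞⊞⊞⊞⊞⊞⊞???
?⊞∙∙∙∙∙⊞⊞??
?⊞∙∙∙∙∙⊞⊞??
?⊞∙∙∙∙∙∙∙??
?⊞∙∙∙⊚⊡⊞⊞??
??⊞⊞∙∙∙∙∙??
??⊞⊞⊞⊞⊞⊞⊞??
???????????
???????????
???????????

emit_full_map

⊞⊞⊞⊞⊞⊞⊞?
⊞∙∙∙∙∙⊞⊞
⊞∙∙∙∙∙⊞⊞
⊞∙∙∙∙∙∙∙
⊞∙∙∙⊚⊡⊞⊞
?⊞⊞∙∙∙∙∙
?⊞⊞⊞⊞⊞⊞⊞

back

?⊞⊞⊞⊞⊞⊞⊞???
?⊞∙∙∙∙∙⊞⊞??
?⊞∙∙∙∙∙⊞⊞??
?⊞∙∙∙∙∙∙∙??
?⊞∙∙∙⊡⊡⊞⊞??
??⊞⊞∙⊚∙∙∙??
??⊞⊞⊞⊞⊞⊞⊞??
???∙∙∙∙∙???
???????????
???????????
???????????

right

⊞⊞⊞⊞⊞⊞⊞????
⊞∙∙∙∙∙⊞⊞???
⊞∙∙∙∙∙⊞⊞???
⊞∙∙∙∙∙∙∙???
⊞∙∙∙⊡⊡⊞⊞???
?⊞⊞∙∙⊚∙∙???
?⊞⊞⊞⊞⊞⊞⊞???
??∙∙∙∙∙∙???
???????????
???????????
???????????

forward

???????????
⊞⊞⊞⊞⊞⊞⊞????
⊞∙∙∙∙∙⊞⊞???
⊞∙∙∙∙∙⊞⊞???
⊞∙∙∙∙∙∙∙???
⊞∙∙∙⊡⊚⊞⊞???
?⊞⊞∙∙∙∙∙???
?⊞⊞⊞⊞⊞⊞⊞???
??∙∙∙∙∙∙???
???????????
???????????

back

⊞⊞⊞⊞⊞⊞⊞????
⊞∙∙∙∙∙⊞⊞???
⊞∙∙∙∙∙⊞⊞???
⊞∙∙∙∙∙∙∙???
⊞∙∙∙⊡⊡⊞⊞???
?⊞⊞∙∙⊚∙∙???
?⊞⊞⊞⊞⊞⊞⊞???
??∙∙∙∙∙∙???
???????????
???????????
???????????

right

⊞⊞⊞⊞⊞⊞?????
∙∙∙∙∙⊞⊞????
∙∙∙∙∙⊞⊞????
∙∙∙∙∙∙∙∙???
∙∙∙⊡⊡⊞⊞∙???
⊞⊞∙∙∙⊚∙∙???
⊞⊞⊞⊞⊞⊞⊞∙???
?∙∙∙∙∙∙∙???
???????????
???????????
???????????

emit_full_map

⊞⊞⊞⊞⊞⊞⊞??
⊞∙∙∙∙∙⊞⊞?
⊞∙∙∙∙∙⊞⊞?
⊞∙∙∙∙∙∙∙∙
⊞∙∙∙⊡⊡⊞⊞∙
?⊞⊞∙∙∙⊚∙∙
?⊞⊞⊞⊞⊞⊞⊞∙
??∙∙∙∙∙∙∙


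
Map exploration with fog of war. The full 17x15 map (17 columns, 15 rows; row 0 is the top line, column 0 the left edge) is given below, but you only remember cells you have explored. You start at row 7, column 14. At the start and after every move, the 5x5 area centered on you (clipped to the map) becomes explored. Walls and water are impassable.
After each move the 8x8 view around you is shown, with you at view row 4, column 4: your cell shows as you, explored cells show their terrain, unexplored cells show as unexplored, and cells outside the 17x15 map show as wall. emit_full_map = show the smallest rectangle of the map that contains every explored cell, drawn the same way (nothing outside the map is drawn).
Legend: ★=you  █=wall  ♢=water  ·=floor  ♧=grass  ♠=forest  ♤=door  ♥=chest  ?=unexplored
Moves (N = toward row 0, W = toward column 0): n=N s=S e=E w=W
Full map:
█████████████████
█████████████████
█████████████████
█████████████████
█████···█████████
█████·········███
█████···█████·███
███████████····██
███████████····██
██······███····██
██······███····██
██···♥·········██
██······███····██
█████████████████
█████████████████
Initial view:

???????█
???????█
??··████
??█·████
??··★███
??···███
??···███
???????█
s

???????█
??··████
??█·████
??···███
??··★███
??···███
??···███
???????█

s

??··████
??█·████
??···███
??···███
??··★███
??···███
??···███
???????█

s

??█·████
??···███
??···███
??···███
??··★███
??···███
??···███
???????█

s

??···███
??···███
??···███
??···███
??··★███
??···███
??██████
???????█

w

???···██
???···██
??····██
??····██
??··★·██
??····██
??██████
????????

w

????···█
????···█
??█····█
??█····█
??··★··█
??█····█
??██████
????????

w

?????···
?????···
??██····
??██····
??··★···
??██····
??██████
????????

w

??????··
??????··
??███···
??███···
??··★···
??███···
??██████
????????

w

???????·
???????·
??·███··
??·███··
??··★···
??·███··
??██████
????????

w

????????
????????
??··███·
??··███·
??··★···
??··███·
??██████
????????

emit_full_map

??????··███
??????█·███
??????···██
??????···██
··███····██
··███····██
··★······██
··███····██
███████████


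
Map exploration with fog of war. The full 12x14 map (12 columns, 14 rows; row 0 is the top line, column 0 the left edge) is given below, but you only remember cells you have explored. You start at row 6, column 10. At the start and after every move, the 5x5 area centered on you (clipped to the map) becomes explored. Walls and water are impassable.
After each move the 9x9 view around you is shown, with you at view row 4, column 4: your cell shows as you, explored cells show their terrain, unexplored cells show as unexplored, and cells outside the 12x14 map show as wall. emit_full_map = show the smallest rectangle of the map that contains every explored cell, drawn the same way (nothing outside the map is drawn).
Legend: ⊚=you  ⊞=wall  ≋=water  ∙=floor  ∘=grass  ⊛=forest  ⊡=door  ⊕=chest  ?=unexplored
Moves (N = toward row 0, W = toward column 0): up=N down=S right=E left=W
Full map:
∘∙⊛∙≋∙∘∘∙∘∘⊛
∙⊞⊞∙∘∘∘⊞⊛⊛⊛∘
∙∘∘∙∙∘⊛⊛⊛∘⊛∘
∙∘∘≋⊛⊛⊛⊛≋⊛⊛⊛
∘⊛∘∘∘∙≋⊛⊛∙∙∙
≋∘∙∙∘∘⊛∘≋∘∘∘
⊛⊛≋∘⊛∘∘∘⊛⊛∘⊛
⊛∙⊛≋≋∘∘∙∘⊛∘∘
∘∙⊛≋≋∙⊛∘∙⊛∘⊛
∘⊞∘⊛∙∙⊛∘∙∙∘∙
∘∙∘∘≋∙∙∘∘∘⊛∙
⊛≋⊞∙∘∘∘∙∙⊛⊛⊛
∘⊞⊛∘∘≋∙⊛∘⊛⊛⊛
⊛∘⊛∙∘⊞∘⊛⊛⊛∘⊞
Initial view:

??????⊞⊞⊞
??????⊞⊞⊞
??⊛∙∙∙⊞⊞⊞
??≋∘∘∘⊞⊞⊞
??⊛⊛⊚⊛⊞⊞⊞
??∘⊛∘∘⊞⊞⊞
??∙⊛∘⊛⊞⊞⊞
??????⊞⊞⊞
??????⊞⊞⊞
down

??????⊞⊞⊞
??⊛∙∙∙⊞⊞⊞
??≋∘∘∘⊞⊞⊞
??⊛⊛∘⊛⊞⊞⊞
??∘⊛⊚∘⊞⊞⊞
??∙⊛∘⊛⊞⊞⊞
??∙∙∘∙⊞⊞⊞
??????⊞⊞⊞
??????⊞⊞⊞

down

??⊛∙∙∙⊞⊞⊞
??≋∘∘∘⊞⊞⊞
??⊛⊛∘⊛⊞⊞⊞
??∘⊛∘∘⊞⊞⊞
??∙⊛⊚⊛⊞⊞⊞
??∙∙∘∙⊞⊞⊞
??∘∘⊛∙⊞⊞⊞
??????⊞⊞⊞
??????⊞⊞⊞

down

??≋∘∘∘⊞⊞⊞
??⊛⊛∘⊛⊞⊞⊞
??∘⊛∘∘⊞⊞⊞
??∙⊛∘⊛⊞⊞⊞
??∙∙⊚∙⊞⊞⊞
??∘∘⊛∙⊞⊞⊞
??∙⊛⊛⊛⊞⊞⊞
??????⊞⊞⊞
??????⊞⊞⊞

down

??⊛⊛∘⊛⊞⊞⊞
??∘⊛∘∘⊞⊞⊞
??∙⊛∘⊛⊞⊞⊞
??∙∙∘∙⊞⊞⊞
??∘∘⊚∙⊞⊞⊞
??∙⊛⊛⊛⊞⊞⊞
??∘⊛⊛⊛⊞⊞⊞
??????⊞⊞⊞
⊞⊞⊞⊞⊞⊞⊞⊞⊞

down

??∘⊛∘∘⊞⊞⊞
??∙⊛∘⊛⊞⊞⊞
??∙∙∘∙⊞⊞⊞
??∘∘⊛∙⊞⊞⊞
??∙⊛⊚⊛⊞⊞⊞
??∘⊛⊛⊛⊞⊞⊞
??⊛⊛∘⊞⊞⊞⊞
⊞⊞⊞⊞⊞⊞⊞⊞⊞
⊞⊞⊞⊞⊞⊞⊞⊞⊞

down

??∙⊛∘⊛⊞⊞⊞
??∙∙∘∙⊞⊞⊞
??∘∘⊛∙⊞⊞⊞
??∙⊛⊛⊛⊞⊞⊞
??∘⊛⊚⊛⊞⊞⊞
??⊛⊛∘⊞⊞⊞⊞
⊞⊞⊞⊞⊞⊞⊞⊞⊞
⊞⊞⊞⊞⊞⊞⊞⊞⊞
⊞⊞⊞⊞⊞⊞⊞⊞⊞

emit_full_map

⊛∙∙∙
≋∘∘∘
⊛⊛∘⊛
∘⊛∘∘
∙⊛∘⊛
∙∙∘∙
∘∘⊛∙
∙⊛⊛⊛
∘⊛⊚⊛
⊛⊛∘⊞

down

??∙∙∘∙⊞⊞⊞
??∘∘⊛∙⊞⊞⊞
??∙⊛⊛⊛⊞⊞⊞
??∘⊛⊛⊛⊞⊞⊞
??⊛⊛⊚⊞⊞⊞⊞
⊞⊞⊞⊞⊞⊞⊞⊞⊞
⊞⊞⊞⊞⊞⊞⊞⊞⊞
⊞⊞⊞⊞⊞⊞⊞⊞⊞
⊞⊞⊞⊞⊞⊞⊞⊞⊞

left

???∙∙∘∙⊞⊞
???∘∘⊛∙⊞⊞
??∙∙⊛⊛⊛⊞⊞
??⊛∘⊛⊛⊛⊞⊞
??⊛⊛⊚∘⊞⊞⊞
⊞⊞⊞⊞⊞⊞⊞⊞⊞
⊞⊞⊞⊞⊞⊞⊞⊞⊞
⊞⊞⊞⊞⊞⊞⊞⊞⊞
⊞⊞⊞⊞⊞⊞⊞⊞⊞

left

????∙∙∘∙⊞
????∘∘⊛∙⊞
??∘∙∙⊛⊛⊛⊞
??∙⊛∘⊛⊛⊛⊞
??∘⊛⊚⊛∘⊞⊞
⊞⊞⊞⊞⊞⊞⊞⊞⊞
⊞⊞⊞⊞⊞⊞⊞⊞⊞
⊞⊞⊞⊞⊞⊞⊞⊞⊞
⊞⊞⊞⊞⊞⊞⊞⊞⊞

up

????∙⊛∘⊛⊞
????∙∙∘∙⊞
??∙∘∘∘⊛∙⊞
??∘∙∙⊛⊛⊛⊞
??∙⊛⊚⊛⊛⊛⊞
??∘⊛⊛⊛∘⊞⊞
⊞⊞⊞⊞⊞⊞⊞⊞⊞
⊞⊞⊞⊞⊞⊞⊞⊞⊞
⊞⊞⊞⊞⊞⊞⊞⊞⊞

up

????∘⊛∘∘⊞
????∙⊛∘⊛⊞
??⊛∘∙∙∘∙⊞
??∙∘∘∘⊛∙⊞
??∘∙⊚⊛⊛⊛⊞
??∙⊛∘⊛⊛⊛⊞
??∘⊛⊛⊛∘⊞⊞
⊞⊞⊞⊞⊞⊞⊞⊞⊞
⊞⊞⊞⊞⊞⊞⊞⊞⊞

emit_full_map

??⊛∙∙∙
??≋∘∘∘
??⊛⊛∘⊛
??∘⊛∘∘
??∙⊛∘⊛
⊛∘∙∙∘∙
∙∘∘∘⊛∙
∘∙⊚⊛⊛⊛
∙⊛∘⊛⊛⊛
∘⊛⊛⊛∘⊞


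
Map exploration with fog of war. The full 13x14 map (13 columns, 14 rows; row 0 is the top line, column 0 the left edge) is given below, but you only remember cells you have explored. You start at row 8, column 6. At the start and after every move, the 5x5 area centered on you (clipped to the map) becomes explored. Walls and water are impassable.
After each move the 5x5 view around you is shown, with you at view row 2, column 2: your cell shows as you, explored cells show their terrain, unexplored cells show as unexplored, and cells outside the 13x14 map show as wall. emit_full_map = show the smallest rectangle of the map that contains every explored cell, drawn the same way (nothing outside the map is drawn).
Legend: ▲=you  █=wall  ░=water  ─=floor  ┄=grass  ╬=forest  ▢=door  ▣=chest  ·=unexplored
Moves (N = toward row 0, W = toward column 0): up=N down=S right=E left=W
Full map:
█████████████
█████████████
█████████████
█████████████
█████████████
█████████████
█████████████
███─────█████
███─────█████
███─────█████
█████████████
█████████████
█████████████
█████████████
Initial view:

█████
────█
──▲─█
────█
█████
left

█████
─────
──▲──
─────
█████

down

─────
─────
──▲──
█████
█████

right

────█
────█
──▲─█
█████
█████

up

█████
────█
──▲─█
────█
█████

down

────█
────█
──▲─█
█████
█████

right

───██
───██
──▲██
█████
█████

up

█████
───██
──▲██
───██
█████

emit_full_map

███████
─────██
────▲██
─────██
███████
███████

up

█████
█████
──▲██
───██
───██

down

█████
───██
──▲██
───██
█████

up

█████
█████
──▲██
───██
───██


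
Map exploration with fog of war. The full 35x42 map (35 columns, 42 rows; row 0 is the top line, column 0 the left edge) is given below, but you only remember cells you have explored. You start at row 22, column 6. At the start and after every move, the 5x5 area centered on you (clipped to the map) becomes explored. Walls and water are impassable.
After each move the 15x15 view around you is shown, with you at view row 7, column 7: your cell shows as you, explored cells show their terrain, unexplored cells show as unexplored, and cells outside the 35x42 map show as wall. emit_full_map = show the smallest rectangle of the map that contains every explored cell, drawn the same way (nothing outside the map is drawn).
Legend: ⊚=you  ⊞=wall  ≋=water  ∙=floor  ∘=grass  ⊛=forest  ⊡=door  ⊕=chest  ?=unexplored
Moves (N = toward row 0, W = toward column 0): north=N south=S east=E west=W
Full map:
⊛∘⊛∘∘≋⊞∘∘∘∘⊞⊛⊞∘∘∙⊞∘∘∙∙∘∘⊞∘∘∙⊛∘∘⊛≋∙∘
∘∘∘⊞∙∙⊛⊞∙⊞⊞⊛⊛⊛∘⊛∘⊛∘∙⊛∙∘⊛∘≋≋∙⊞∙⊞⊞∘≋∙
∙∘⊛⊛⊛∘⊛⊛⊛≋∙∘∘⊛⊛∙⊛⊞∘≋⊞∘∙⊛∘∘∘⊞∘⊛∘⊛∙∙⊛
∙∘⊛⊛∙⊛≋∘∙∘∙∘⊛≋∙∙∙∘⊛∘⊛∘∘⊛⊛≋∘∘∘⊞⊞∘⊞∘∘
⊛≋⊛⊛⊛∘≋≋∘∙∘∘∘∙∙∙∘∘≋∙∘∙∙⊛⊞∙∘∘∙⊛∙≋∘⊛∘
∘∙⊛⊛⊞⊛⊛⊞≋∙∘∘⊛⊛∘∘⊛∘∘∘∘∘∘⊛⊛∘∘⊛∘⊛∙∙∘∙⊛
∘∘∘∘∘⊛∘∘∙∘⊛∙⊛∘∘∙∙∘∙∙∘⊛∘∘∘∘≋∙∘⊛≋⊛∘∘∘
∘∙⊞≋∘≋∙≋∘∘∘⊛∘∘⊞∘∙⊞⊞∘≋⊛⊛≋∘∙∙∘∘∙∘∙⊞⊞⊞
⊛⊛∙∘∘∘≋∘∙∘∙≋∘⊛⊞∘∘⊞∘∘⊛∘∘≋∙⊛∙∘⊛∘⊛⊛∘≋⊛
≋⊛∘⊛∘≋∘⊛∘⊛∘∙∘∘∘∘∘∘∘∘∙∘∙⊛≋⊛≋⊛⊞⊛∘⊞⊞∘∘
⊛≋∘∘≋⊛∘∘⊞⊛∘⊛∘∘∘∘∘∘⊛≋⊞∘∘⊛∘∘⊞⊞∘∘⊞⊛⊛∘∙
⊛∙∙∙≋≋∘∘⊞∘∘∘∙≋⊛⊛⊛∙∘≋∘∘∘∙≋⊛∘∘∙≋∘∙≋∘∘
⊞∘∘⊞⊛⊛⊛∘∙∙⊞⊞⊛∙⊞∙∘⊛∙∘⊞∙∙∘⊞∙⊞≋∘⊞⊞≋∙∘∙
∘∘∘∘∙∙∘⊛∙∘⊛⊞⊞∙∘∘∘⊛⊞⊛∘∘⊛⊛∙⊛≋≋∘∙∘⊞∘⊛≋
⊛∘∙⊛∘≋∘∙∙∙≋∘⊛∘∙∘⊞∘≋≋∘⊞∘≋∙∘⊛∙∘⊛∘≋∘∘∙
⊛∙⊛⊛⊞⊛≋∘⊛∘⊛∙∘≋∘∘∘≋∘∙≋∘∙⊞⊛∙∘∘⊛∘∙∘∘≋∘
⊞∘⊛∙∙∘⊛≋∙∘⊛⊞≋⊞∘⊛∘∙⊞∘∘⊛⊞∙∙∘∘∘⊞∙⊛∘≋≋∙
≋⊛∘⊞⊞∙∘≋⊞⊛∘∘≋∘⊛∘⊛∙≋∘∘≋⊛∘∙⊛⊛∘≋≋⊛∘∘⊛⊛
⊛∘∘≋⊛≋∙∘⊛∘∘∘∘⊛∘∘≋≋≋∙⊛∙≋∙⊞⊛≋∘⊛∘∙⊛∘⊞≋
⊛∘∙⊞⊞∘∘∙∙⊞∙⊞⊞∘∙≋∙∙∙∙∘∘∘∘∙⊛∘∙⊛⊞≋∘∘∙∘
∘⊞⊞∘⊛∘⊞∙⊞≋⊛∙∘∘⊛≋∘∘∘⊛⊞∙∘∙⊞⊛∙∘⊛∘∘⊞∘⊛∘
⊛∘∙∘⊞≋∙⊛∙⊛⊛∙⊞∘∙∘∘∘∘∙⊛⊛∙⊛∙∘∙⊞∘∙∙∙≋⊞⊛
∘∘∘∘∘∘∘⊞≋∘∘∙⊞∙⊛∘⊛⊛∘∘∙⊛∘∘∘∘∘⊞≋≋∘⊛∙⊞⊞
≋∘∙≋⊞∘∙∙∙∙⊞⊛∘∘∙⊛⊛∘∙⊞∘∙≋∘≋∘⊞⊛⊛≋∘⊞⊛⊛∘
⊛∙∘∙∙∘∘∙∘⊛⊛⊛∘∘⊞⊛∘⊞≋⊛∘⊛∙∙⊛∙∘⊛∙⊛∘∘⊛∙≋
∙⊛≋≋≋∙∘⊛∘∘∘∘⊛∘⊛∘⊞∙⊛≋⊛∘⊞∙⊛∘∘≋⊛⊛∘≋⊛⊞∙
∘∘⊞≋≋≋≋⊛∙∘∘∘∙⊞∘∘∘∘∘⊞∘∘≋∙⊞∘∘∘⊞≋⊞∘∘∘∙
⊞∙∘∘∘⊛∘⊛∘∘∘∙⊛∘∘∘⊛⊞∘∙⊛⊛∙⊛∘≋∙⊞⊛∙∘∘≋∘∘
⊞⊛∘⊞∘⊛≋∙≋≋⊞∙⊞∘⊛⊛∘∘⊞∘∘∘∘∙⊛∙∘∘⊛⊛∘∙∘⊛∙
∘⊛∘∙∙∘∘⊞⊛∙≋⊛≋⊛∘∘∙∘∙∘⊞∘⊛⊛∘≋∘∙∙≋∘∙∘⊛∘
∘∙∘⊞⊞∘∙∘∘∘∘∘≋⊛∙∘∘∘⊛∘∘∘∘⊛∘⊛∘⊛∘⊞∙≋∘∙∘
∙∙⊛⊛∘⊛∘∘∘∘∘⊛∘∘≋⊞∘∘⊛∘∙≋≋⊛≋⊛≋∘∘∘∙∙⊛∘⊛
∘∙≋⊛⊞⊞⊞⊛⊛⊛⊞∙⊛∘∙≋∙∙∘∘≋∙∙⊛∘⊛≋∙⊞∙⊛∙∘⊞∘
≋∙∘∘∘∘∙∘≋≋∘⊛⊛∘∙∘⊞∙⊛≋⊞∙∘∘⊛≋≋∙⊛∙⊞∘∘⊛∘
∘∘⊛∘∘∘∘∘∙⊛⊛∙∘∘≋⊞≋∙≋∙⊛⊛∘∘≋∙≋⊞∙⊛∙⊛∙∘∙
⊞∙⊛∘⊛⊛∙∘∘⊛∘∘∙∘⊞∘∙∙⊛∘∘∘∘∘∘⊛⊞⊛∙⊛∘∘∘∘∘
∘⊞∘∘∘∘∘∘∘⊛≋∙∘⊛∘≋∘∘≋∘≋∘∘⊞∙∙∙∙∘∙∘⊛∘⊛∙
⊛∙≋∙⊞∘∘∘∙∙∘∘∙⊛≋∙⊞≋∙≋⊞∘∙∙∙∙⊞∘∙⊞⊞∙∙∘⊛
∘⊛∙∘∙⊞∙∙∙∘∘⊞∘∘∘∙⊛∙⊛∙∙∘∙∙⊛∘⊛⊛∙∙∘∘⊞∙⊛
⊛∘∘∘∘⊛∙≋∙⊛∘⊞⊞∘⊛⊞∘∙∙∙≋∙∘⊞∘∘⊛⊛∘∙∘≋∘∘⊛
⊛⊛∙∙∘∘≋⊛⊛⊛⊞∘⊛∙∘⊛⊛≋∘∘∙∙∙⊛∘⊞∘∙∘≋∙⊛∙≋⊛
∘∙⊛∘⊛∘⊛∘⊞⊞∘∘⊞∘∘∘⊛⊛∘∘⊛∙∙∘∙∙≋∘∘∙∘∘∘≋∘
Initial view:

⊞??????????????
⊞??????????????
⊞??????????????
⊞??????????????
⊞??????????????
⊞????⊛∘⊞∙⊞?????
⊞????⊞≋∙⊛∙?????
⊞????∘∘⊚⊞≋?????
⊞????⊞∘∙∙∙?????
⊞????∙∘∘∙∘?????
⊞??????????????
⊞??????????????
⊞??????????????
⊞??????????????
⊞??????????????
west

⊞⊞?????????????
⊞⊞?????????????
⊞⊞?????????????
⊞⊞?????????????
⊞⊞?????????????
⊞⊞???∘⊛∘⊞∙⊞????
⊞⊞???∘⊞≋∙⊛∙????
⊞⊞???∘∘⊚∘⊞≋????
⊞⊞???≋⊞∘∙∙∙????
⊞⊞???∙∙∘∘∙∘????
⊞⊞?????????????
⊞⊞?????????????
⊞⊞?????????????
⊞⊞?????????????
⊞⊞?????????????

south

⊞⊞?????????????
⊞⊞?????????????
⊞⊞?????????????
⊞⊞?????????????
⊞⊞???∘⊛∘⊞∙⊞????
⊞⊞???∘⊞≋∙⊛∙????
⊞⊞???∘∘∘∘⊞≋????
⊞⊞???≋⊞⊚∙∙∙????
⊞⊞???∙∙∘∘∙∘????
⊞⊞???≋≋∙∘⊛?????
⊞⊞?????????????
⊞⊞?????????????
⊞⊞?????????????
⊞⊞?????????????
⊞⊞?????????????

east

⊞??????????????
⊞??????????????
⊞??????????????
⊞??????????????
⊞???∘⊛∘⊞∙⊞?????
⊞???∘⊞≋∙⊛∙?????
⊞???∘∘∘∘⊞≋?????
⊞???≋⊞∘⊚∙∙?????
⊞???∙∙∘∘∙∘?????
⊞???≋≋∙∘⊛∘?????
⊞??????????????
⊞??????????????
⊞??????????????
⊞??????????????
⊞??????????????

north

⊞??????????????
⊞??????????????
⊞??????????????
⊞??????????????
⊞??????????????
⊞???∘⊛∘⊞∙⊞?????
⊞???∘⊞≋∙⊛∙?????
⊞???∘∘∘⊚⊞≋?????
⊞???≋⊞∘∙∙∙?????
⊞???∙∙∘∘∙∘?????
⊞???≋≋∙∘⊛∘?????
⊞??????????????
⊞??????????????
⊞??????????????
⊞??????????????

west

⊞⊞?????????????
⊞⊞?????????????
⊞⊞?????????????
⊞⊞?????????????
⊞⊞?????????????
⊞⊞???∘⊛∘⊞∙⊞????
⊞⊞???∘⊞≋∙⊛∙????
⊞⊞???∘∘⊚∘⊞≋????
⊞⊞???≋⊞∘∙∙∙????
⊞⊞???∙∙∘∘∙∘????
⊞⊞???≋≋∙∘⊛∘????
⊞⊞?????????????
⊞⊞?????????????
⊞⊞?????????????
⊞⊞?????????????

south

⊞⊞?????????????
⊞⊞?????????????
⊞⊞?????????????
⊞⊞?????????????
⊞⊞???∘⊛∘⊞∙⊞????
⊞⊞???∘⊞≋∙⊛∙????
⊞⊞???∘∘∘∘⊞≋????
⊞⊞???≋⊞⊚∙∙∙????
⊞⊞???∙∙∘∘∙∘????
⊞⊞???≋≋∙∘⊛∘????
⊞⊞?????????????
⊞⊞?????????????
⊞⊞?????????????
⊞⊞?????????????
⊞⊞?????????????

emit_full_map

∘⊛∘⊞∙⊞
∘⊞≋∙⊛∙
∘∘∘∘⊞≋
≋⊞⊚∙∙∙
∙∙∘∘∙∘
≋≋∙∘⊛∘

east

⊞??????????????
⊞??????????????
⊞??????????????
⊞??????????????
⊞???∘⊛∘⊞∙⊞?????
⊞???∘⊞≋∙⊛∙?????
⊞???∘∘∘∘⊞≋?????
⊞???≋⊞∘⊚∙∙?????
⊞???∙∙∘∘∙∘?????
⊞???≋≋∙∘⊛∘?????
⊞??????????????
⊞??????????????
⊞??????????????
⊞??????????????
⊞??????????????

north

⊞??????????????
⊞??????????????
⊞??????????????
⊞??????????????
⊞??????????????
⊞???∘⊛∘⊞∙⊞?????
⊞???∘⊞≋∙⊛∙?????
⊞???∘∘∘⊚⊞≋?????
⊞???≋⊞∘∙∙∙?????
⊞???∙∙∘∘∙∘?????
⊞???≋≋∙∘⊛∘?????
⊞??????????????
⊞??????????????
⊞??????????????
⊞??????????????

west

⊞⊞?????????????
⊞⊞?????????????
⊞⊞?????????????
⊞⊞?????????????
⊞⊞?????????????
⊞⊞???∘⊛∘⊞∙⊞????
⊞⊞???∘⊞≋∙⊛∙????
⊞⊞???∘∘⊚∘⊞≋????
⊞⊞???≋⊞∘∙∙∙????
⊞⊞???∙∙∘∘∙∘????
⊞⊞???≋≋∙∘⊛∘????
⊞⊞?????????????
⊞⊞?????????????
⊞⊞?????????????
⊞⊞?????????????

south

⊞⊞?????????????
⊞⊞?????????????
⊞⊞?????????????
⊞⊞?????????????
⊞⊞???∘⊛∘⊞∙⊞????
⊞⊞???∘⊞≋∙⊛∙????
⊞⊞???∘∘∘∘⊞≋????
⊞⊞???≋⊞⊚∙∙∙????
⊞⊞???∙∙∘∘∙∘????
⊞⊞???≋≋∙∘⊛∘????
⊞⊞?????????????
⊞⊞?????????????
⊞⊞?????????????
⊞⊞?????????????
⊞⊞?????????????

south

⊞⊞?????????????
⊞⊞?????????????
⊞⊞?????????????
⊞⊞???∘⊛∘⊞∙⊞????
⊞⊞???∘⊞≋∙⊛∙????
⊞⊞???∘∘∘∘⊞≋????
⊞⊞???≋⊞∘∙∙∙????
⊞⊞???∙∙⊚∘∙∘????
⊞⊞???≋≋∙∘⊛∘????
⊞⊞???≋≋≋≋⊛?????
⊞⊞?????????????
⊞⊞?????????????
⊞⊞?????????????
⊞⊞?????????????
⊞⊞?????????????

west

⊞⊞⊞????????????
⊞⊞⊞????????????
⊞⊞⊞????????????
⊞⊞⊞???∘⊛∘⊞∙⊞???
⊞⊞⊞???∘⊞≋∙⊛∙???
⊞⊞⊞??∘∘∘∘∘⊞≋???
⊞⊞⊞??∙≋⊞∘∙∙∙???
⊞⊞⊞??∘∙⊚∘∘∙∘???
⊞⊞⊞??≋≋≋∙∘⊛∘???
⊞⊞⊞??⊞≋≋≋≋⊛????
⊞⊞⊞????????????
⊞⊞⊞????????????
⊞⊞⊞????????????
⊞⊞⊞????????????
⊞⊞⊞????????????

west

⊞⊞⊞⊞???????????
⊞⊞⊞⊞???????????
⊞⊞⊞⊞???????????
⊞⊞⊞⊞???∘⊛∘⊞∙⊞??
⊞⊞⊞⊞???∘⊞≋∙⊛∙??
⊞⊞⊞⊞?∘∘∘∘∘∘⊞≋??
⊞⊞⊞⊞?∘∙≋⊞∘∙∙∙??
⊞⊞⊞⊞?∙∘⊚∙∘∘∙∘??
⊞⊞⊞⊞?⊛≋≋≋∙∘⊛∘??
⊞⊞⊞⊞?∘⊞≋≋≋≋⊛???
⊞⊞⊞⊞???????????
⊞⊞⊞⊞???????????
⊞⊞⊞⊞???????????
⊞⊞⊞⊞???????????
⊞⊞⊞⊞???????????

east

⊞⊞⊞????????????
⊞⊞⊞????????????
⊞⊞⊞????????????
⊞⊞⊞???∘⊛∘⊞∙⊞???
⊞⊞⊞???∘⊞≋∙⊛∙???
⊞⊞⊞?∘∘∘∘∘∘⊞≋???
⊞⊞⊞?∘∙≋⊞∘∙∙∙???
⊞⊞⊞?∙∘∙⊚∘∘∙∘???
⊞⊞⊞?⊛≋≋≋∙∘⊛∘???
⊞⊞⊞?∘⊞≋≋≋≋⊛????
⊞⊞⊞????????????
⊞⊞⊞????????????
⊞⊞⊞????????????
⊞⊞⊞????????????
⊞⊞⊞????????????

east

⊞⊞?????????????
⊞⊞?????????????
⊞⊞?????????????
⊞⊞???∘⊛∘⊞∙⊞????
⊞⊞???∘⊞≋∙⊛∙????
⊞⊞?∘∘∘∘∘∘⊞≋????
⊞⊞?∘∙≋⊞∘∙∙∙????
⊞⊞?∙∘∙∙⊚∘∙∘????
⊞⊞?⊛≋≋≋∙∘⊛∘????
⊞⊞?∘⊞≋≋≋≋⊛?????
⊞⊞?????????????
⊞⊞?????????????
⊞⊞?????????????
⊞⊞?????????????
⊞⊞?????????????

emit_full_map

??∘⊛∘⊞∙⊞
??∘⊞≋∙⊛∙
∘∘∘∘∘∘⊞≋
∘∙≋⊞∘∙∙∙
∙∘∙∙⊚∘∙∘
⊛≋≋≋∙∘⊛∘
∘⊞≋≋≋≋⊛?
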